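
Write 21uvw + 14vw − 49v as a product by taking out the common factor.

7v(3uw + 2w − 7)

21uvw + 14vw − 49v
= 7(3uvw + 2vw − 7v)    [factor out 7]
= 7v(3uw + 2w − 7)    [factor out v]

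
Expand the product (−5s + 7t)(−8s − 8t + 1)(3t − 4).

120s^2t − 160s^2 − 48st^2 + 49st + 20s − 168t^3 + 245t^2 − 28t

(−5s + 7t)(−8s − 8t + 1)(3t − 4)
= (40s^2 + 40st − 5s − 56st − 56t^2 + 7t)(3t − 4)    [distributive law]
= (40s^2 − 16st − 5s − 56t^2 + 7t)(3t − 4)    [combine like terms]
= 120s^2t − 160s^2 − 48st^2 + 64st − 15st + 20s − 168t^3 + 224t^2 + 21t^2 − 28t    [distributive law]
= 120s^2t − 160s^2 − 48st^2 + 49st + 20s − 168t^3 + 245t^2 − 28t    [combine like terms]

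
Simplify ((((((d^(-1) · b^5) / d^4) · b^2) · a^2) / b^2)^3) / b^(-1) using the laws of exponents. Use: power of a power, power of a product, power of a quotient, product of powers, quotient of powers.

((((((d^(-1) · b^5) / d^4) · b^2) · a^2) / b^2)^3) / b^(-1)
= ((((((d^(-1) · b^5) / d^4) · b^2) · a^2)^3) / ((b^2)^3)) / b^(-1)    [power of a quotient]
= ((((((d^(-1) · b^5) / d^4) · b^2)^3) · ((a^2)^3)) / ((b^2)^3)) / b^(-1)    [power of a product]
= ((((((d^(-1) · b^5) / d^4)^3) · ((b^2)^3)) · ((a^2)^3)) / ((b^2)^3)) / b^(-1)    [power of a product]
= ((((((d^(-1) · b^5)^3) / ((d^4)^3)) · ((b^2)^3)) · ((a^2)^3)) / ((b^2)^3)) / b^(-1)    [power of a quotient]
= (((((((d^(-1))^3) · ((b^5)^3)) / ((d^4)^3)) · ((b^2)^3)) · ((a^2)^3)) / ((b^2)^3)) / b^(-1)    [power of a product]
= (((((d^(-3) · ((b^5)^3)) / ((d^4)^3)) · ((b^2)^3)) · ((a^2)^3)) / ((b^2)^3)) / b^(-1)    [power of a power]
= (((((d^(-3) · b^15) / ((d^4)^3)) · ((b^2)^3)) · ((a^2)^3)) / ((b^2)^3)) / b^(-1)    [power of a power]
= (((((d^(-3) · b^15) / d^12) · ((b^2)^3)) · ((a^2)^3)) / ((b^2)^3)) / b^(-1)    [power of a power]
= (((((d^(-3) · b^15) / d^12) · b^6) · ((a^2)^3)) / ((b^2)^3)) / b^(-1)    [power of a power]
= (((((d^(-3) · b^15) / d^12) · b^6) · a^6) / ((b^2)^3)) / b^(-1)    [power of a power]
= (((((d^(-3) · b^15) / d^12) · b^6) · a^6) / b^6) / b^(-1)    [power of a power]
= a^6b^16d^(-15)    [quotient of powers; product of powers]

a^6b^16d^(-15)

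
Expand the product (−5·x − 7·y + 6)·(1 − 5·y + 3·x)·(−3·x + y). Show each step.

−39·x^2 + 124·x·y − 27·x^2·y − 101·x·y^2 + 45·x^3 − 37·y^2 + 35·y^3 − 18·x + 6·y

(−5·x − 7·y + 6)·(1 − 5·y + 3·x)·(−3·x + y)
= (−5·x + 25·x·y − 15·x^2 − 7·y + 35·y^2 − 21·x·y + 6 − 30·y + 18·x)·(−3·x + y)    [distributive law]
= (13·x + 4·x·y − 15·x^2 − 37·y + 35·y^2 + 6)·(−3·x + y)    [combine like terms]
= −39·x^2 + 13·x·y − 12·x^2·y + 4·x·y^2 + 45·x^3 − 15·x^2·y + 111·x·y − 37·y^2 − 105·x·y^2 + 35·y^3 − 18·x + 6·y    [distributive law]
= −39·x^2 + 124·x·y − 27·x^2·y − 101·x·y^2 + 45·x^3 − 37·y^2 + 35·y^3 − 18·x + 6·y    [combine like terms]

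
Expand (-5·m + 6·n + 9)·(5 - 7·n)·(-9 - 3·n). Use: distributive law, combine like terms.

(-5·m + 6·n + 9)·(5 - 7·n)·(-9 - 3·n)
= (-25·m + 35·m·n + 30·n - 42·n² + 45 - 63·n)·(-9 - 3·n)    [distributive law]
= (-25·m + 35·m·n - 33·n - 42·n² + 45)·(-9 - 3·n)    [combine like terms]
= 225·m + 75·m·n - 315·m·n - 105·m·n² + 297·n + 99·n² + 378·n² + 126·n³ - 405 - 135·n    [distributive law]
= 225·m - 240·m·n - 105·m·n² + 162·n + 477·n² + 126·n³ - 405    [combine like terms]

225·m - 240·m·n - 105·m·n² + 162·n + 477·n² + 126·n³ - 405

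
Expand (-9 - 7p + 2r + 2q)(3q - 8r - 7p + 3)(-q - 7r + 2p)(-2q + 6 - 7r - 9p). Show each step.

-78q^3 + 72q^2 - 477q^2r + 261pq^2 - 153qr + 1125qr^2 + 1341pqr - 639pq - 126p^2q - 4599r^2 + 4494r^3 + 3924pr^2 - 2151pr - 900p^2r + 990p^2 - 168p^3 + 162q + 1134r - 324p - 40pq^3 - 407pq^2r - 185p^2q^2 - 1403pqr^2 - 296p^2qr + 875p^3q + 1274pr^3 + 4747p^2r^2 + 1645p^3r - 882p^4 + 106q^3r + 52q^2r^2 - 826qr^3 - 784r^4 + 12q^4

(-9 - 7p + 2r + 2q)(3q - 8r - 7p + 3)(-q - 7r + 2p)(-2q + 6 - 7r - 9p)
= (-27q + 72r + 63p - 27 - 21pq + 56pr + 49p^2 - 21p + 6qr - 16r^2 - 14pr + 6r + 6q^2 - 16qr - 14pq + 6q)(-q - 7r + 2p)(-2q + 6 - 7r - 9p)    [distributive law]
= (-21q + 78r + 42p - 27 - 35pq + 42pr + 49p^2 - 10qr - 16r^2 + 6q^2)(-q - 7r + 2p)(-2q + 6 - 7r - 9p)    [combine like terms]
= (21q^2 + 147qr - 42pq - 78qr - 546r^2 + 156pr - 42pq - 294pr + 84p^2 + 27q + 189r - 54p + 35pq^2 + 245pqr - 70p^2q - 42pqr - 294pr^2 + 84p^2r - 49p^2q - 343p^2r + 98p^3 + 10q^2r + 70qr^2 - 20pqr + 16qr^2 + 112r^3 - 32pr^2 - 6q^3 - 42q^2r + 12pq^2)(-2q + 6 - 7r - 9p)    [distributive law]
= (21q^2 + 69qr - 84pq - 546r^2 - 138pr + 84p^2 + 27q + 189r - 54p + 47pq^2 + 183pqr - 119p^2q - 326pr^2 - 259p^2r + 98p^3 - 32q^2r + 86qr^2 + 112r^3 - 6q^3)(-2q + 6 - 7r - 9p)    [combine like terms]
= -42q^3 + 126q^2 - 147q^2r - 189pq^2 - 138q^2r + 414qr - 483qr^2 - 621pqr + 168pq^2 - 504pq + 588pqr + 756p^2q + 1092qr^2 - 3276r^2 + 3822r^3 + 4914pr^2 + 276pqr - 828pr + 966pr^2 + 1242p^2r - 168p^2q + 504p^2 - 588p^2r - 756p^3 - 54q^2 + 162q - 189qr - 243pq - 378qr + 1134r - 1323r^2 - 1701pr + 108pq - 324p + 378pr + 486p^2 - 94pq^3 + 282pq^2 - 329pq^2r - 423p^2q^2 - 366pq^2r + 1098pqr - 1281pqr^2 - 1647p^2qr + 238p^2q^2 - 714p^2q + 833p^2qr + 1071p^3q + 652pqr^2 - 1956pr^2 + 2282pr^3 + 2934p^2r^2 + 518p^2qr - 1554p^2r + 1813p^2r^2 + 2331p^3r - 196p^3q + 588p^3 - 686p^3r - 882p^4 + 64q^3r - 192q^2r + 224q^2r^2 + 288pq^2r - 172q^2r^2 + 516qr^2 - 602qr^3 - 774pqr^2 - 224qr^3 + 672r^3 - 784r^4 - 1008pr^3 + 12q^4 - 36q^3 + 42q^3r + 54pq^3    [distributive law]
= -78q^3 + 72q^2 - 477q^2r + 261pq^2 - 153qr + 1125qr^2 + 1341pqr - 639pq - 126p^2q - 4599r^2 + 4494r^3 + 3924pr^2 - 2151pr - 900p^2r + 990p^2 - 168p^3 + 162q + 1134r - 324p - 40pq^3 - 407pq^2r - 185p^2q^2 - 1403pqr^2 - 296p^2qr + 875p^3q + 1274pr^3 + 4747p^2r^2 + 1645p^3r - 882p^4 + 106q^3r + 52q^2r^2 - 826qr^3 - 784r^4 + 12q^4    [combine like terms]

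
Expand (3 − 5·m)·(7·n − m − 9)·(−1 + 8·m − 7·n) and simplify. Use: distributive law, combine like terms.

168·n − 91·m·n − 147·n^2 − 258·m + 331·m^2 + 27 − 315·m^2·n + 245·m·n^2 + 40·m^3

(3 − 5·m)·(7·n − m − 9)·(−1 + 8·m − 7·n)
= (21·n − 3·m − 27 − 35·m·n + 5·m^2 + 45·m)·(−1 + 8·m − 7·n)    [distributive law]
= (21·n + 42·m − 27 − 35·m·n + 5·m^2)·(−1 + 8·m − 7·n)    [combine like terms]
= −21·n + 168·m·n − 147·n^2 − 42·m + 336·m^2 − 294·m·n + 27 − 216·m + 189·n + 35·m·n − 280·m^2·n + 245·m·n^2 − 5·m^2 + 40·m^3 − 35·m^2·n    [distributive law]
= 168·n − 91·m·n − 147·n^2 − 258·m + 331·m^2 + 27 − 315·m^2·n + 245·m·n^2 + 40·m^3    [combine like terms]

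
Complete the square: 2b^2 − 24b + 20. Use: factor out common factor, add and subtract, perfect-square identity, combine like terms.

2b^2 − 24b + 20
= 2(b^2 − 12b) + 20    [factor out 2 from the b-terms]
= 2(b^2 − 12b + 36 − 36) + 20    [add and subtract 36 inside the bracket]
= 2(b − 6)^2 − 72 + 20    [perfect-square identity]
= 2(b − 6)^2 − 52    [combine constants]

2(b − 6)^2 − 52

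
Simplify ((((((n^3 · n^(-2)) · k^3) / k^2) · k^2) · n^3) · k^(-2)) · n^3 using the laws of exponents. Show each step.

((((((n^3 · n^(-2)) · k^3) / k^2) · k^2) · n^3) · k^(-2)) · n^3
= (((((n · k^3) / k^2) · k^2) · n^3) · k^(-2)) · n^3    [product of powers]
= kn^7    [quotient of powers; product of powers]

kn^7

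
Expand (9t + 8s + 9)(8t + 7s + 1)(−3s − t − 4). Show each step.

(9t + 8s + 9)(8t + 7s + 1)(−3s − t − 4)
= (72t^2 + 63st + 9t + 64st + 56s^2 + 8s + 72t + 63s + 9)(−3s − t − 4)    [distributive law]
= (72t^2 + 127st + 81t + 56s^2 + 71s + 9)(−3s − t − 4)    [combine like terms]
= −216st^2 − 72t^3 − 288t^2 − 381s^2t − 127st^2 − 508st − 243st − 81t^2 − 324t − 168s^3 − 56s^2t − 224s^2 − 213s^2 − 71st − 284s − 27s − 9t − 36    [distributive law]
= −343st^2 − 72t^3 − 369t^2 − 437s^2t − 822st − 333t − 168s^3 − 437s^2 − 311s − 36    [combine like terms]

−343st^2 − 72t^3 − 369t^2 − 437s^2t − 822st − 333t − 168s^3 − 437s^2 − 311s − 36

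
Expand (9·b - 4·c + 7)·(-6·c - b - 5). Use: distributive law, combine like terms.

-50·b·c - 9·b^2 - 52·b + 24·c^2 - 22·c - 35

(9·b - 4·c + 7)·(-6·c - b - 5)
= -54·b·c - 9·b^2 - 45·b + 24·c^2 + 4·b·c + 20·c - 42·c - 7·b - 35    [distributive law]
= -50·b·c - 9·b^2 - 52·b + 24·c^2 - 22·c - 35    [combine like terms]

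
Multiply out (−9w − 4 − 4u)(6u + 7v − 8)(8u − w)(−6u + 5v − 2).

2448u^3w + 816u^2vw − 2592u^2w − 324u^2w^2 − 108uvw^2 + 324uw^2 − 2380uv^2w + 3624uvw + 315v^2w^2 − 486vw^2 − 944uw + 144w^2 + 2112u^2v − 1664u^2 − 1120uv^2 + 1728uv + 140v^2w − 216vw − 512u + 64w + 1152u^4 + 384u^3v − 1120u^2v^2

(−9w − 4 − 4u)(6u + 7v − 8)(8u − w)(−6u + 5v − 2)
= (−54uw − 63vw + 72w − 24u − 28v + 32 − 24u^2 − 28uv + 32u)(8u − w)(−6u + 5v − 2)    [distributive law]
= (−54uw − 63vw + 72w + 8u − 28v + 32 − 24u^2 − 28uv)(8u − w)(−6u + 5v − 2)    [combine like terms]
= (−432u^2w + 54uw^2 − 504uvw + 63vw^2 + 576uw − 72w^2 + 64u^2 − 8uw − 224uv + 28vw + 256u − 32w − 192u^3 + 24u^2w − 224u^2v + 28uvw)(−6u + 5v − 2)    [distributive law]
= (−408u^2w + 54uw^2 − 476uvw + 63vw^2 + 568uw − 72w^2 + 64u^2 − 224uv + 28vw + 256u − 32w − 192u^3 − 224u^2v)(−6u + 5v − 2)    [combine like terms]
= 2448u^3w − 2040u^2vw + 816u^2w − 324u^2w^2 + 270uvw^2 − 108uw^2 + 2856u^2vw − 2380uv^2w + 952uvw − 378uvw^2 + 315v^2w^2 − 126vw^2 − 3408u^2w + 2840uvw − 1136uw + 432uw^2 − 360vw^2 + 144w^2 − 384u^3 + 320u^2v − 128u^2 + 1344u^2v − 1120uv^2 + 448uv − 168uvw + 140v^2w − 56vw − 1536u^2 + 1280uv − 512u + 192uw − 160vw + 64w + 1152u^4 − 960u^3v + 384u^3 + 1344u^3v − 1120u^2v^2 + 448u^2v    [distributive law]
= 2448u^3w + 816u^2vw − 2592u^2w − 324u^2w^2 − 108uvw^2 + 324uw^2 − 2380uv^2w + 3624uvw + 315v^2w^2 − 486vw^2 − 944uw + 144w^2 + 2112u^2v − 1664u^2 − 1120uv^2 + 1728uv + 140v^2w − 216vw − 512u + 64w + 1152u^4 + 384u^3v − 1120u^2v^2    [combine like terms]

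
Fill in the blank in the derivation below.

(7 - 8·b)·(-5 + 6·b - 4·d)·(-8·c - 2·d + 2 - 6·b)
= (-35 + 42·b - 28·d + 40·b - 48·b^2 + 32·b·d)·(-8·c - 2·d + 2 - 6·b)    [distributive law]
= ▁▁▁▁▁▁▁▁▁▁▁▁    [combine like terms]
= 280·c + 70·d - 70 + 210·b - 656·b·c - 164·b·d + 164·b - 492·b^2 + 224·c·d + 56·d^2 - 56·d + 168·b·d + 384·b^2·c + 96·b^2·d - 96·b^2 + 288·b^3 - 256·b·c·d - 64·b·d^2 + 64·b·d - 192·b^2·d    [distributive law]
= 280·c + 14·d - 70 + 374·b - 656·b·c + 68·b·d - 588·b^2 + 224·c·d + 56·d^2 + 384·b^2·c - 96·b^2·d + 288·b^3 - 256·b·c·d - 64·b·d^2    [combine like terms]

By combine like terms:

(-35 + 82·b - 28·d - 48·b^2 + 32·b·d)·(-8·c - 2·d + 2 - 6·b)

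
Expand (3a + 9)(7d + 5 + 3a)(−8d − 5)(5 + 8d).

(3a + 9)(7d + 5 + 3a)(−8d − 5)(5 + 8d)
= (21ad + 15a + 9a^2 + 63d + 45 + 27a)(−8d − 5)(5 + 8d)    [distributive law]
= (21ad + 42a + 9a^2 + 63d + 45)(−8d − 5)(5 + 8d)    [combine like terms]
= (−168ad^2 − 105ad − 336ad − 210a − 72a^2d − 45a^2 − 504d^2 − 315d − 360d − 225)(5 + 8d)    [distributive law]
= (−168ad^2 − 441ad − 210a − 72a^2d − 45a^2 − 504d^2 − 675d − 225)(5 + 8d)    [combine like terms]
= −840ad^2 − 1344ad^3 − 2205ad − 3528ad^2 − 1050a − 1680ad − 360a^2d − 576a^2d^2 − 225a^2 − 360a^2d − 2520d^2 − 4032d^3 − 3375d − 5400d^2 − 1125 − 1800d    [distributive law]
= −4368ad^2 − 1344ad^3 − 3885ad − 1050a − 720a^2d − 576a^2d^2 − 225a^2 − 7920d^2 − 4032d^3 − 5175d − 1125    [combine like terms]

−4368ad^2 − 1344ad^3 − 3885ad − 1050a − 720a^2d − 576a^2d^2 − 225a^2 − 7920d^2 − 4032d^3 − 5175d − 1125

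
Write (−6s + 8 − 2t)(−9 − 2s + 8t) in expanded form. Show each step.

(−6s + 8 − 2t)(−9 − 2s + 8t)
= 54s + 12s^2 − 48st − 72 − 16s + 64t + 18t + 4st − 16t^2    [distributive law]
= 38s + 12s^2 − 44st − 72 + 82t − 16t^2    [combine like terms]

38s + 12s^2 − 44st − 72 + 82t − 16t^2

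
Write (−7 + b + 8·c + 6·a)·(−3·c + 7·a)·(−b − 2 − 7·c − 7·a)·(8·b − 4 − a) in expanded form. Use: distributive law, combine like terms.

−132·b^2·c − 276·b·c + 1239·a·b·c + 168·c − 438·a·c − 972·b·c^2 + 396·c^2 + 491·a·c^2 + 2120·a^2·c + 308·a·b^2 + 644·a·b + 2401·a^2·b − 392·a − 1134·a^2 + 917·a^3 + 24·b^3·c − 531·a·b^2·c + 360·b^2·c^2 − 829·a·b·c^2 − 4414·a^2·b·c − 56·a·b^3 − 721·a^2·b^2 − 2261·a^3·b + 1344·b·c^3 − 672·c^3 − 168·a·c^3 + 98·a^2·c^2 + 560·a^3·c + 294·a^4

(−7 + b + 8·c + 6·a)·(−3·c + 7·a)·(−b − 2 − 7·c − 7·a)·(8·b − 4 − a)
= (21·c − 49·a − 3·b·c + 7·a·b − 24·c^2 + 56·a·c − 18·a·c + 42·a^2)·(−b − 2 − 7·c − 7·a)·(8·b − 4 − a)    [distributive law]
= (21·c − 49·a − 3·b·c + 7·a·b − 24·c^2 + 38·a·c + 42·a^2)·(−b − 2 − 7·c − 7·a)·(8·b − 4 − a)    [combine like terms]
= (−21·b·c − 42·c − 147·c^2 − 147·a·c + 49·a·b + 98·a + 343·a·c + 343·a^2 + 3·b^2·c + 6·b·c + 21·b·c^2 + 21·a·b·c − 7·a·b^2 − 14·a·b − 49·a·b·c − 49·a^2·b + 24·b·c^2 + 48·c^2 + 168·c^3 + 168·a·c^2 − 38·a·b·c − 76·a·c − 266·a·c^2 − 266·a^2·c − 42·a^2·b − 84·a^2 − 294·a^2·c − 294·a^3)·(8·b − 4 − a)    [distributive law]
= (−15·b·c − 42·c − 99·c^2 + 120·a·c + 35·a·b + 98·a + 259·a^2 + 3·b^2·c + 45·b·c^2 − 66·a·b·c − 7·a·b^2 − 91·a^2·b + 168·c^3 − 98·a·c^2 − 560·a^2·c − 294·a^3)·(8·b − 4 − a)    [combine like terms]
= −120·b^2·c + 60·b·c + 15·a·b·c − 336·b·c + 168·c + 42·a·c − 792·b·c^2 + 396·c^2 + 99·a·c^2 + 960·a·b·c − 480·a·c − 120·a^2·c + 280·a·b^2 − 140·a·b − 35·a^2·b + 784·a·b − 392·a − 98·a^2 + 2072·a^2·b − 1036·a^2 − 259·a^3 + 24·b^3·c − 12·b^2·c − 3·a·b^2·c + 360·b^2·c^2 − 180·b·c^2 − 45·a·b·c^2 − 528·a·b^2·c + 264·a·b·c + 66·a^2·b·c − 56·a·b^3 + 28·a·b^2 + 7·a^2·b^2 − 728·a^2·b^2 + 364·a^2·b + 91·a^3·b + 1344·b·c^3 − 672·c^3 − 168·a·c^3 − 784·a·b·c^2 + 392·a·c^2 + 98·a^2·c^2 − 4480·a^2·b·c + 2240·a^2·c + 560·a^3·c − 2352·a^3·b + 1176·a^3 + 294·a^4    [distributive law]
= −132·b^2·c − 276·b·c + 1239·a·b·c + 168·c − 438·a·c − 972·b·c^2 + 396·c^2 + 491·a·c^2 + 2120·a^2·c + 308·a·b^2 + 644·a·b + 2401·a^2·b − 392·a − 1134·a^2 + 917·a^3 + 24·b^3·c − 531·a·b^2·c + 360·b^2·c^2 − 829·a·b·c^2 − 4414·a^2·b·c − 56·a·b^3 − 721·a^2·b^2 − 2261·a^3·b + 1344·b·c^3 − 672·c^3 − 168·a·c^3 + 98·a^2·c^2 + 560·a^3·c + 294·a^4    [combine like terms]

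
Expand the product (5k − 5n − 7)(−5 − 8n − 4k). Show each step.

3k − 20kn − 20k^2 + 81n + 40n^2 + 35

(5k − 5n − 7)(−5 − 8n − 4k)
= −25k − 40kn − 20k^2 + 25n + 40n^2 + 20kn + 35 + 56n + 28k    [distributive law]
= 3k − 20kn − 20k^2 + 81n + 40n^2 + 35    [combine like terms]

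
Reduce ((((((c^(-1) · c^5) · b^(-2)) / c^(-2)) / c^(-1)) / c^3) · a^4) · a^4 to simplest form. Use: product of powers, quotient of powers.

((((((c^(-1) · c^5) · b^(-2)) / c^(-2)) / c^(-1)) / c^3) · a^4) · a^4
= (((((c^4 · b^(-2)) / c^(-2)) / c^(-1)) / c^3) · a^4) · a^4    [product of powers]
= a^8b^(-2)c^4    [quotient of powers; product of powers]

a^8b^(-2)c^4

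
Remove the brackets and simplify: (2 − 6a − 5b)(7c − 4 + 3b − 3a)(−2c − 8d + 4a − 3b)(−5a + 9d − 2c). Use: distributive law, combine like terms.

(2 − 6a − 5b)(7c − 4 + 3b − 3a)(−2c − 8d + 4a − 3b)(−5a + 9d − 2c)
= (14c − 8 + 6b − 6a − 42ac + 24a − 18ab + 18a^2 − 35bc + 20b − 15b^2 + 15ab)(−2c − 8d + 4a − 3b)(−5a + 9d − 2c)    [distributive law]
= (14c − 8 + 26b + 18a − 42ac − 3ab + 18a^2 − 35bc − 15b^2)(−2c − 8d + 4a − 3b)(−5a + 9d − 2c)    [combine like terms]
= (−28c^2 − 112cd + 56ac − 42bc + 16c + 64d − 32a + 24b − 52bc − 208bd + 104ab − 78b^2 − 36ac − 144ad + 72a^2 − 54ab + 84ac^2 + 336acd − 168a^2c + 126abc + 6abc + 24abd − 12a^2b + 9ab^2 − 36a^2c − 144a^2d + 72a^3 − 54a^2b + 70bc^2 + 280bcd − 140abc + 105b^2c + 30b^2c + 120b^2d − 60ab^2 + 45b^3)(−5a + 9d − 2c)    [distributive law]
= (−28c^2 − 112cd + 20ac − 94bc + 16c + 64d − 32a + 24b − 208bd + 50ab − 78b^2 − 144ad + 72a^2 + 84ac^2 + 336acd − 204a^2c − 8abc + 24abd − 66a^2b − 51ab^2 − 144a^2d + 72a^3 + 70bc^2 + 280bcd + 135b^2c + 120b^2d + 45b^3)(−5a + 9d − 2c)    [combine like terms]
= 140ac^2 − 252c^2d + 56c^3 + 560acd − 1008cd^2 + 224c^2d − 100a^2c + 180acd − 40ac^2 + 470abc − 846bcd + 188bc^2 − 80ac + 144cd − 32c^2 − 320ad + 576d^2 − 128cd + 160a^2 − 288ad + 64ac − 120ab + 216bd − 48bc + 1040abd − 1872bd^2 + 416bcd − 250a^2b + 450abd − 100abc + 390ab^2 − 702b^2d + 156b^2c + 720a^2d − 1296ad^2 + 288acd − 360a^3 + 648a^2d − 144a^2c − 420a^2c^2 + 756ac^2d − 168ac^3 − 1680a^2cd + 3024acd^2 − 672ac^2d + 1020a^3c − 1836a^2cd + 408a^2c^2 + 40a^2bc − 72abcd + 16abc^2 − 120a^2bd + 216abd^2 − 48abcd + 330a^3b − 594a^2bd + 132a^2bc + 255a^2b^2 − 459ab^2d + 102ab^2c + 720a^3d − 1296a^2d^2 + 288a^2cd − 360a^4 + 648a^3d − 144a^3c − 350abc^2 + 630bc^2d − 140bc^3 − 1400abcd + 2520bcd^2 − 560bc^2d − 675ab^2c + 1215b^2cd − 270b^2c^2 − 600ab^2d + 1080b^2d^2 − 240b^2cd − 225ab^3 + 405b^3d − 90b^3c    [distributive law]
= 100ac^2 − 28c^2d + 56c^3 + 1028acd − 1008cd^2 − 244a^2c + 370abc − 430bcd + 188bc^2 − 16ac + 16cd − 32c^2 − 608ad + 576d^2 + 160a^2 − 120ab + 216bd − 48bc + 1490abd − 1872bd^2 − 250a^2b + 390ab^2 − 702b^2d + 156b^2c + 1368a^2d − 1296ad^2 − 360a^3 − 12a^2c^2 + 84ac^2d − 168ac^3 − 3228a^2cd + 3024acd^2 + 876a^3c + 172a^2bc − 1520abcd − 334abc^2 − 714a^2bd + 216abd^2 + 330a^3b + 255a^2b^2 − 1059ab^2d − 573ab^2c + 1368a^3d − 1296a^2d^2 − 360a^4 + 70bc^2d − 140bc^3 + 2520bcd^2 + 975b^2cd − 270b^2c^2 + 1080b^2d^2 − 225ab^3 + 405b^3d − 90b^3c    [combine like terms]

100ac^2 − 28c^2d + 56c^3 + 1028acd − 1008cd^2 − 244a^2c + 370abc − 430bcd + 188bc^2 − 16ac + 16cd − 32c^2 − 608ad + 576d^2 + 160a^2 − 120ab + 216bd − 48bc + 1490abd − 1872bd^2 − 250a^2b + 390ab^2 − 702b^2d + 156b^2c + 1368a^2d − 1296ad^2 − 360a^3 − 12a^2c^2 + 84ac^2d − 168ac^3 − 3228a^2cd + 3024acd^2 + 876a^3c + 172a^2bc − 1520abcd − 334abc^2 − 714a^2bd + 216abd^2 + 330a^3b + 255a^2b^2 − 1059ab^2d − 573ab^2c + 1368a^3d − 1296a^2d^2 − 360a^4 + 70bc^2d − 140bc^3 + 2520bcd^2 + 975b^2cd − 270b^2c^2 + 1080b^2d^2 − 225ab^3 + 405b^3d − 90b^3c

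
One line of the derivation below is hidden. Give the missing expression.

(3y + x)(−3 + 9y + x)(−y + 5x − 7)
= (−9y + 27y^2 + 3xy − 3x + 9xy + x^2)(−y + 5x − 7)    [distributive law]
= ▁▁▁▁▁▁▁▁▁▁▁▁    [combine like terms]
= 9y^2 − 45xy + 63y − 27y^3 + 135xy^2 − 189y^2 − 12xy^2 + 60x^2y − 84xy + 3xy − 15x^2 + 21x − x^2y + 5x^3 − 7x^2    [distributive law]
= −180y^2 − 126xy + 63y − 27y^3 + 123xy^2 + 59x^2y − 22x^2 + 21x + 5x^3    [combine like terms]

By combine like terms:

(−9y + 27y^2 + 12xy − 3x + x^2)(−y + 5x − 7)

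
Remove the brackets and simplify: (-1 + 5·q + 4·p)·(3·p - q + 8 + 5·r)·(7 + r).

(-1 + 5·q + 4·p)·(3·p - q + 8 + 5·r)·(7 + r)
= (-3·p + q - 8 - 5·r + 15·p·q - 5·q^2 + 40·q + 25·q·r + 12·p^2 - 4·p·q + 32·p + 20·p·r)·(7 + r)    [distributive law]
= (29·p + 41·q - 8 - 5·r + 11·p·q - 5·q^2 + 25·q·r + 12·p^2 + 20·p·r)·(7 + r)    [combine like terms]
= 203·p + 29·p·r + 287·q + 41·q·r - 56 - 8·r - 35·r - 5·r^2 + 77·p·q + 11·p·q·r - 35·q^2 - 5·q^2·r + 175·q·r + 25·q·r^2 + 84·p^2 + 12·p^2·r + 140·p·r + 20·p·r^2    [distributive law]
= 203·p + 169·p·r + 287·q + 216·q·r - 56 - 43·r - 5·r^2 + 77·p·q + 11·p·q·r - 35·q^2 - 5·q^2·r + 25·q·r^2 + 84·p^2 + 12·p^2·r + 20·p·r^2    [combine like terms]

203·p + 169·p·r + 287·q + 216·q·r - 56 - 43·r - 5·r^2 + 77·p·q + 11·p·q·r - 35·q^2 - 5·q^2·r + 25·q·r^2 + 84·p^2 + 12·p^2·r + 20·p·r^2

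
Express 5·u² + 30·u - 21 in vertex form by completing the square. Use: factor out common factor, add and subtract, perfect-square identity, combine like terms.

5(u + 3)² - 66

5·u² + 30·u - 21
= 5(u² + 6·u) - 21    [factor out 5 from the u-terms]
= 5(u² + 6·u + 9 - 9) - 21    [add and subtract 9 inside the bracket]
= 5(u + 3)² - 45 - 21    [perfect-square identity]
= 5(u + 3)² - 66    [combine constants]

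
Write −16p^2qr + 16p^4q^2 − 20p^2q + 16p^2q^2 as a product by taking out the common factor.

−16p^2qr + 16p^4q^2 − 20p^2q + 16p^2q^2
= 4(−4p^2qr + 4p^4q^2 − 5p^2q + 4p^2q^2)    [factor out 4]
= 4p^2q(−4r + 4p^2q − 5 + 4q)    [factor out p^2q]

4p^2q(−4r + 4p^2q − 5 + 4q)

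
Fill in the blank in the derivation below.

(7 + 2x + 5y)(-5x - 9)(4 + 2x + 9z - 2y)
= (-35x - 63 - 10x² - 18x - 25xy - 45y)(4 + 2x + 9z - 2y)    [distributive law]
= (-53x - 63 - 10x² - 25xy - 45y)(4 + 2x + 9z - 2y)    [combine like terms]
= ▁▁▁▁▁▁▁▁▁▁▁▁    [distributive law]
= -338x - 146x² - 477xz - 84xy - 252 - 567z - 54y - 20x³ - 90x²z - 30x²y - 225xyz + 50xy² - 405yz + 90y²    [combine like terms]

Applying distributive law to the line above:

-212x - 106x² - 477xz + 106xy - 252 - 126x - 567z + 126y - 40x² - 20x³ - 90x²z + 20x²y - 100xy - 50x²y - 225xyz + 50xy² - 180y - 90xy - 405yz + 90y²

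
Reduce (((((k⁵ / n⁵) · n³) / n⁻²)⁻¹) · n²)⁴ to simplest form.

k⁻²⁰·n⁸

(((((k⁵ / n⁵) · n³) / n⁻²)⁻¹) · n²)⁴
= (((((k⁵ / n⁵) · n³) / n⁻²)⁻¹)⁴) · ((n²)⁴)    [power of a product]
= ((((k⁵ / n⁵) · n³) / n⁻²)⁻⁴) · ((n²)⁴)    [power of a power]
= ((((k⁵ / n⁵) · n³)⁻⁴) / ((n⁻²)⁻⁴)) · ((n²)⁴)    [power of a quotient]
= ((((k⁵ / n⁵)⁻⁴) · ((n³)⁻⁴)) / ((n⁻²)⁻⁴)) · ((n²)⁴)    [power of a product]
= (((((k⁵)⁻⁴) / ((n⁵)⁻⁴)) · ((n³)⁻⁴)) / ((n⁻²)⁻⁴)) · ((n²)⁴)    [power of a quotient]
= (((k⁻²⁰ / ((n⁵)⁻⁴)) · ((n³)⁻⁴)) / ((n⁻²)⁻⁴)) · ((n²)⁴)    [power of a power]
= (((k⁻²⁰ / n⁻²⁰) · ((n³)⁻⁴)) / ((n⁻²)⁻⁴)) · ((n²)⁴)    [power of a power]
= (((k⁻²⁰ / n⁻²⁰) · n⁻¹²) / ((n⁻²)⁻⁴)) · ((n²)⁴)    [power of a power]
= (((k⁻²⁰ / n⁻²⁰) · n⁻¹²) / n⁸) · ((n²)⁴)    [power of a power]
= (((k⁻²⁰ / n⁻²⁰) · n⁻¹²) / n⁸) · n⁸    [power of a power]
= k⁻²⁰·n⁸    [quotient of powers; product of powers]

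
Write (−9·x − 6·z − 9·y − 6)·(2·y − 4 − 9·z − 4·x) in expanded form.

(−9·x − 6·z − 9·y − 6)·(2·y − 4 − 9·z − 4·x)
= −18·x·y + 36·x + 81·x·z + 36·x^2 − 12·y·z + 24·z + 54·z^2 + 24·x·z − 18·y^2 + 36·y + 81·y·z + 36·x·y − 12·y + 24 + 54·z + 24·x    [distributive law]
= 18·x·y + 60·x + 105·x·z + 36·x^2 + 69·y·z + 78·z + 54·z^2 − 18·y^2 + 24·y + 24    [combine like terms]

18·x·y + 60·x + 105·x·z + 36·x^2 + 69·y·z + 78·z + 54·z^2 − 18·y^2 + 24·y + 24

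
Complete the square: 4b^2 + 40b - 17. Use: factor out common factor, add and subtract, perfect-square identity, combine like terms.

4(b + 5)^2 - 117

4b^2 + 40b - 17
= 4(b^2 + 10b) - 17    [factor out 4 from the b-terms]
= 4(b^2 + 10b + 25 - 25) - 17    [add and subtract 25 inside the bracket]
= 4(b + 5)^2 - 100 - 17    [perfect-square identity]
= 4(b + 5)^2 - 117    [combine constants]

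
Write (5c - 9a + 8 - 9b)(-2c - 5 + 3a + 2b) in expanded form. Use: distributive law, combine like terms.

(5c - 9a + 8 - 9b)(-2c - 5 + 3a + 2b)
= -10c² - 25c + 15ac + 10bc + 18ac + 45a - 27a² - 18ab - 16c - 40 + 24a + 16b + 18bc + 45b - 27ab - 18b²    [distributive law]
= -10c² - 41c + 33ac + 28bc + 69a - 27a² - 45ab - 40 + 61b - 18b²    [combine like terms]

-10c² - 41c + 33ac + 28bc + 69a - 27a² - 45ab - 40 + 61b - 18b²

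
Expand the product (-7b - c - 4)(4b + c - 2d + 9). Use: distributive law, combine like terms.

-28b^2 - 11bc + 14bd - 79b - c^2 + 2cd - 13c + 8d - 36

(-7b - c - 4)(4b + c - 2d + 9)
= -28b^2 - 7bc + 14bd - 63b - 4bc - c^2 + 2cd - 9c - 16b - 4c + 8d - 36    [distributive law]
= -28b^2 - 11bc + 14bd - 79b - c^2 + 2cd - 13c + 8d - 36    [combine like terms]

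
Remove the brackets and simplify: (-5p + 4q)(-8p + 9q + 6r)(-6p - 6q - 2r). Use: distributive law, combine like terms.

(-5p + 4q)(-8p + 9q + 6r)(-6p - 6q - 2r)
= (40p^2 - 45pq - 30pr - 32pq + 36q^2 + 24qr)(-6p - 6q - 2r)    [distributive law]
= (40p^2 - 77pq - 30pr + 36q^2 + 24qr)(-6p - 6q - 2r)    [combine like terms]
= -240p^3 - 240p^2q - 80p^2r + 462p^2q + 462pq^2 + 154pqr + 180p^2r + 180pqr + 60pr^2 - 216pq^2 - 216q^3 - 72q^2r - 144pqr - 144q^2r - 48qr^2    [distributive law]
= -240p^3 + 222p^2q + 100p^2r + 246pq^2 + 190pqr + 60pr^2 - 216q^3 - 216q^2r - 48qr^2    [combine like terms]

-240p^3 + 222p^2q + 100p^2r + 246pq^2 + 190pqr + 60pr^2 - 216q^3 - 216q^2r - 48qr^2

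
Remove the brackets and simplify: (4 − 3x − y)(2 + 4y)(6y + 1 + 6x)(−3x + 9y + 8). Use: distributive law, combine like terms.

480xy + 1198y² + 568y + 312x + 64 − 414x² − 684xy² + 528y³ − 1008x²y + 108x³ − 360x²y² − 792xy³ + 216x³y − 216y⁴

(4 − 3x − y)(2 + 4y)(6y + 1 + 6x)(−3x + 9y + 8)
= (8 + 16y − 6x − 12xy − 2y − 4y²)(6y + 1 + 6x)(−3x + 9y + 8)    [distributive law]
= (8 + 14y − 6x − 12xy − 4y²)(6y + 1 + 6x)(−3x + 9y + 8)    [combine like terms]
= (48y + 8 + 48x + 84y² + 14y + 84xy − 36xy − 6x − 36x² − 72xy² − 12xy − 72x²y − 24y³ − 4y² − 24xy²)(−3x + 9y + 8)    [distributive law]
= (62y + 8 + 42x + 80y² + 36xy − 36x² − 96xy² − 72x²y − 24y³)(−3x + 9y + 8)    [combine like terms]
= −186xy + 558y² + 496y − 24x + 72y + 64 − 126x² + 378xy + 336x − 240xy² + 720y³ + 640y² − 108x²y + 324xy² + 288xy + 108x³ − 324x²y − 288x² + 288x²y² − 864xy³ − 768xy² + 216x³y − 648x²y² − 576x²y + 72xy³ − 216y⁴ − 192y³    [distributive law]
= 480xy + 1198y² + 568y + 312x + 64 − 414x² − 684xy² + 528y³ − 1008x²y + 108x³ − 360x²y² − 792xy³ + 216x³y − 216y⁴    [combine like terms]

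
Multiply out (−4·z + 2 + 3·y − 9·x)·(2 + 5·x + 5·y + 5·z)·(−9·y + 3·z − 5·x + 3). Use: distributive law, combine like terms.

15·y·z − 54·z^2 − 229·x·z + 18·z + 520·x·y·z − 95·x·z^2 + 190·x^2·z + 90·y^2·z + 165·y·z^2 − 60·z^3 + 12·y − 44·x + 12 − 98·x·y − 95·x^2 − 99·y^2 + 195·x·y^2 + 555·x^2·y − 135·y^3 + 225·x^3

(−4·z + 2 + 3·y − 9·x)·(2 + 5·x + 5·y + 5·z)·(−9·y + 3·z − 5·x + 3)
= (−8·z − 20·x·z − 20·y·z − 20·z^2 + 4 + 10·x + 10·y + 10·z + 6·y + 15·x·y + 15·y^2 + 15·y·z − 18·x − 45·x^2 − 45·x·y − 45·x·z)·(−9·y + 3·z − 5·x + 3)    [distributive law]
= (2·z − 65·x·z − 5·y·z − 20·z^2 + 4 − 8·x + 16·y − 30·x·y + 15·y^2 − 45·x^2)·(−9·y + 3·z − 5·x + 3)    [combine like terms]
= −18·y·z + 6·z^2 − 10·x·z + 6·z + 585·x·y·z − 195·x·z^2 + 325·x^2·z − 195·x·z + 45·y^2·z − 15·y·z^2 + 25·x·y·z − 15·y·z + 180·y·z^2 − 60·z^3 + 100·x·z^2 − 60·z^2 − 36·y + 12·z − 20·x + 12 + 72·x·y − 24·x·z + 40·x^2 − 24·x − 144·y^2 + 48·y·z − 80·x·y + 48·y + 270·x·y^2 − 90·x·y·z + 150·x^2·y − 90·x·y − 135·y^3 + 45·y^2·z − 75·x·y^2 + 45·y^2 + 405·x^2·y − 135·x^2·z + 225·x^3 − 135·x^2    [distributive law]
= 15·y·z − 54·z^2 − 229·x·z + 18·z + 520·x·y·z − 95·x·z^2 + 190·x^2·z + 90·y^2·z + 165·y·z^2 − 60·z^3 + 12·y − 44·x + 12 − 98·x·y − 95·x^2 − 99·y^2 + 195·x·y^2 + 555·x^2·y − 135·y^3 + 225·x^3    [combine like terms]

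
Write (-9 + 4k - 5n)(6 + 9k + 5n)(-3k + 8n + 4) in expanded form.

(-9 + 4k - 5n)(6 + 9k + 5n)(-3k + 8n + 4)
= (-54 - 81k - 45n + 24k + 36k² + 20kn - 30n - 45kn - 25n²)(-3k + 8n + 4)    [distributive law]
= (-54 - 57k - 75n + 36k² - 25kn - 25n²)(-3k + 8n + 4)    [combine like terms]
= 162k - 432n - 216 + 171k² - 456kn - 228k + 225kn - 600n² - 300n - 108k³ + 288k²n + 144k² + 75k²n - 200kn² - 100kn + 75kn² - 200n³ - 100n²    [distributive law]
= -66k - 732n - 216 + 315k² - 331kn - 700n² - 108k³ + 363k²n - 125kn² - 200n³    [combine like terms]

-66k - 732n - 216 + 315k² - 331kn - 700n² - 108k³ + 363k²n - 125kn² - 200n³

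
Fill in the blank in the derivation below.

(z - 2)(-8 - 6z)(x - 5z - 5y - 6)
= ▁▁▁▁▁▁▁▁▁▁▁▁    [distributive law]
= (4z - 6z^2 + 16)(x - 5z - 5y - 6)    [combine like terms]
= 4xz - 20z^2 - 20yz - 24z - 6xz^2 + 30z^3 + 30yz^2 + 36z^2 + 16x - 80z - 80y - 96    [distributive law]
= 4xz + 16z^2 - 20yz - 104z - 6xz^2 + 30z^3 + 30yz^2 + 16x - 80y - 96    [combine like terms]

After distributive law, the bracketed line is:

(-8z - 6z^2 + 16 + 12z)(x - 5z - 5y - 6)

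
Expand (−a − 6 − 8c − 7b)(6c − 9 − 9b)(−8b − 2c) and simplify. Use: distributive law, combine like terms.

30abc + 12ac² − 72ab − 18ac − 72ab² − 522bc − 72c² − 432b − 108c − 936b² + 324bc² + 96c³ − 366b²c − 504b³

(−a − 6 − 8c − 7b)(6c − 9 − 9b)(−8b − 2c)
= (−6ac + 9a + 9ab − 36c + 54 + 54b − 48c² + 72c + 72bc − 42bc + 63b + 63b²)(−8b − 2c)    [distributive law]
= (−6ac + 9a + 9ab + 36c + 54 + 117b − 48c² + 30bc + 63b²)(−8b − 2c)    [combine like terms]
= 48abc + 12ac² − 72ab − 18ac − 72ab² − 18abc − 288bc − 72c² − 432b − 108c − 936b² − 234bc + 384bc² + 96c³ − 240b²c − 60bc² − 504b³ − 126b²c    [distributive law]
= 30abc + 12ac² − 72ab − 18ac − 72ab² − 522bc − 72c² − 432b − 108c − 936b² + 324bc² + 96c³ − 366b²c − 504b³    [combine like terms]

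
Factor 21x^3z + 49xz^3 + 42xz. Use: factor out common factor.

21x^3z + 49xz^3 + 42xz
= 7(3x^3z + 7xz^3 + 6xz)    [factor out 7]
= 7xz(3x^2 + 7z^2 + 6)    [factor out xz]

7xz(3x^2 + 7z^2 + 6)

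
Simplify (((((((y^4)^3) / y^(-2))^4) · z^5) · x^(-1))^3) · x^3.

(((((((y^4)^3) / y^(-2))^4) · z^5) · x^(-1))^3) · x^3
= (((((((y^4)^3) / y^(-2))^4) · z^5)^3) · ((x^(-1))^3)) · x^3    [power of a product]
= (((((((y^4)^3) / y^(-2))^4)^3) · ((z^5)^3)) · ((x^(-1))^3)) · x^3    [power of a product]
= ((((((y^4)^3) / y^(-2))^12) · ((z^5)^3)) · ((x^(-1))^3)) · x^3    [power of a power]
= ((((((y^4)^3)^12) / ((y^(-2))^12)) · ((z^5)^3)) · ((x^(-1))^3)) · x^3    [power of a quotient]
= (((((y^4)^36) / ((y^(-2))^12)) · ((z^5)^3)) · ((x^(-1))^3)) · x^3    [power of a power]
= (((y^144 / ((y^(-2))^12)) · ((z^5)^3)) · ((x^(-1))^3)) · x^3    [power of a power]
= (((y^144 / y^(-24)) · ((z^5)^3)) · ((x^(-1))^3)) · x^3    [power of a power]
= ((y^168 · ((z^5)^3)) · ((x^(-1))^3)) · x^3    [quotient of powers]
= ((y^168 · z^15) · ((x^(-1))^3)) · x^3    [power of a power]
= ((y^168 · z^15) · x^(-3)) · x^3    [power of a power]
= y^168z^15    [product of powers]

y^168z^15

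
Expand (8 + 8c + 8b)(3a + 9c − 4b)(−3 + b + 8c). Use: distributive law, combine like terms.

−72a − 48ab + 120ac − 216c − 304bc + 360c² + 96b + 64b² + 216abc + 192ac² + 392bc² + 576c³ − 216b²c + 24ab² − 32b³

(8 + 8c + 8b)(3a + 9c − 4b)(−3 + b + 8c)
= (24a + 72c − 32b + 24ac + 72c² − 32bc + 24ab + 72bc − 32b²)(−3 + b + 8c)    [distributive law]
= (24a + 72c − 32b + 24ac + 72c² + 40bc + 24ab − 32b²)(−3 + b + 8c)    [combine like terms]
= −72a + 24ab + 192ac − 216c + 72bc + 576c² + 96b − 32b² − 256bc − 72ac + 24abc + 192ac² − 216c² + 72bc² + 576c³ − 120bc + 40b²c + 320bc² − 72ab + 24ab² + 192abc + 96b² − 32b³ − 256b²c    [distributive law]
= −72a − 48ab + 120ac − 216c − 304bc + 360c² + 96b + 64b² + 216abc + 192ac² + 392bc² + 576c³ − 216b²c + 24ab² − 32b³    [combine like terms]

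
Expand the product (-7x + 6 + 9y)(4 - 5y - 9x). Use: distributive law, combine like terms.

(-7x + 6 + 9y)(4 - 5y - 9x)
= -28x + 35xy + 63x^2 + 24 - 30y - 54x + 36y - 45y^2 - 81xy    [distributive law]
= -82x - 46xy + 63x^2 + 24 + 6y - 45y^2    [combine like terms]

-82x - 46xy + 63x^2 + 24 + 6y - 45y^2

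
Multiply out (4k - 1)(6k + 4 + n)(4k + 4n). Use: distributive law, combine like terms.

96k^3 + 112k^2n + 40k^2 + 36kn + 16kn^2 - 16k - 16n - 4n^2

(4k - 1)(6k + 4 + n)(4k + 4n)
= (24k^2 + 16k + 4kn - 6k - 4 - n)(4k + 4n)    [distributive law]
= (24k^2 + 10k + 4kn - 4 - n)(4k + 4n)    [combine like terms]
= 96k^3 + 96k^2n + 40k^2 + 40kn + 16k^2n + 16kn^2 - 16k - 16n - 4kn - 4n^2    [distributive law]
= 96k^3 + 112k^2n + 40k^2 + 36kn + 16kn^2 - 16k - 16n - 4n^2    [combine like terms]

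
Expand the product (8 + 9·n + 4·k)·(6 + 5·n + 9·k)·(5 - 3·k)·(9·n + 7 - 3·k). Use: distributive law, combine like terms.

5450·n + 1680 + 1632·k + 3175·k·n - 1764·k² + 5805·n² + 387·k·n² - 3762·k²·n - 432·k³ + 2025·n³ - 1215·k·n³ - 2322·k²·n² - 63·k³·n + 324·k⁴

(8 + 9·n + 4·k)·(6 + 5·n + 9·k)·(5 - 3·k)·(9·n + 7 - 3·k)
= (48 + 40·n + 72·k + 54·n + 45·n² + 81·k·n + 24·k + 20·k·n + 36·k²)·(5 - 3·k)·(9·n + 7 - 3·k)    [distributive law]
= (48 + 94·n + 96·k + 45·n² + 101·k·n + 36·k²)·(5 - 3·k)·(9·n + 7 - 3·k)    [combine like terms]
= (240 - 144·k + 470·n - 282·k·n + 480·k - 288·k² + 225·n² - 135·k·n² + 505·k·n - 303·k²·n + 180·k² - 108·k³)·(9·n + 7 - 3·k)    [distributive law]
= (240 + 336·k + 470·n + 223·k·n - 108·k² + 225·n² - 135·k·n² - 303·k²·n - 108·k³)·(9·n + 7 - 3·k)    [combine like terms]
= 2160·n + 1680 - 720·k + 3024·k·n + 2352·k - 1008·k² + 4230·n² + 3290·n - 1410·k·n + 2007·k·n² + 1561·k·n - 669·k²·n - 972·k²·n - 756·k² + 324·k³ + 2025·n³ + 1575·n² - 675·k·n² - 1215·k·n³ - 945·k·n² + 405·k²·n² - 2727·k²·n² - 2121·k²·n + 909·k³·n - 972·k³·n - 756·k³ + 324·k⁴    [distributive law]
= 5450·n + 1680 + 1632·k + 3175·k·n - 1764·k² + 5805·n² + 387·k·n² - 3762·k²·n - 432·k³ + 2025·n³ - 1215·k·n³ - 2322·k²·n² - 63·k³·n + 324·k⁴    [combine like terms]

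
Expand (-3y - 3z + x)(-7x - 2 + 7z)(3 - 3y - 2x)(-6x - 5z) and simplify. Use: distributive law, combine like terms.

(-3y - 3z + x)(-7x - 2 + 7z)(3 - 3y - 2x)(-6x - 5z)
= (21xy + 6y - 21yz + 21xz + 6z - 21z^2 - 7x^2 - 2x + 7xz)(3 - 3y - 2x)(-6x - 5z)    [distributive law]
= (21xy + 6y - 21yz + 28xz + 6z - 21z^2 - 7x^2 - 2x)(3 - 3y - 2x)(-6x - 5z)    [combine like terms]
= (63xy - 63xy^2 - 42x^2y + 18y - 18y^2 - 12xy - 63yz + 63y^2z + 42xyz + 84xz - 84xyz - 56x^2z + 18z - 18yz - 12xz - 63z^2 + 63yz^2 + 42xz^2 - 21x^2 + 21x^2y + 14x^3 - 6x + 6xy + 4x^2)(-6x - 5z)    [distributive law]
= (57xy - 63xy^2 - 21x^2y + 18y - 18y^2 - 81yz + 63y^2z - 42xyz + 72xz - 56x^2z + 18z - 63z^2 + 63yz^2 + 42xz^2 - 17x^2 + 14x^3 - 6x)(-6x - 5z)    [combine like terms]
= -342x^2y - 285xyz + 378x^2y^2 + 315xy^2z + 126x^3y + 105x^2yz - 108xy - 90yz + 108xy^2 + 90y^2z + 486xyz + 405yz^2 - 378xy^2z - 315y^2z^2 + 252x^2yz + 210xyz^2 - 432x^2z - 360xz^2 + 336x^3z + 280x^2z^2 - 108xz - 90z^2 + 378xz^2 + 315z^3 - 378xyz^2 - 315yz^3 - 252x^2z^2 - 210xz^3 + 102x^3 + 85x^2z - 84x^4 - 70x^3z + 36x^2 + 30xz    [distributive law]
= -342x^2y + 201xyz + 378x^2y^2 - 63xy^2z + 126x^3y + 357x^2yz - 108xy - 90yz + 108xy^2 + 90y^2z + 405yz^2 - 315y^2z^2 - 168xyz^2 - 347x^2z + 18xz^2 + 266x^3z + 28x^2z^2 - 78xz - 90z^2 + 315z^3 - 315yz^3 - 210xz^3 + 102x^3 - 84x^4 + 36x^2    [combine like terms]

-342x^2y + 201xyz + 378x^2y^2 - 63xy^2z + 126x^3y + 357x^2yz - 108xy - 90yz + 108xy^2 + 90y^2z + 405yz^2 - 315y^2z^2 - 168xyz^2 - 347x^2z + 18xz^2 + 266x^3z + 28x^2z^2 - 78xz - 90z^2 + 315z^3 - 315yz^3 - 210xz^3 + 102x^3 - 84x^4 + 36x^2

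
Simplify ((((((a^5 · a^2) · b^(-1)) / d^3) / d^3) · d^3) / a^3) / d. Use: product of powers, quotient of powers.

((((((a^5 · a^2) · b^(-1)) / d^3) / d^3) · d^3) / a^3) / d
= (((((a^7 · b^(-1)) / d^3) / d^3) · d^3) / a^3) / d    [product of powers]
= a^4·b^(-1)·d^(-4)    [quotient of powers; product of powers]

a^4·b^(-1)·d^(-4)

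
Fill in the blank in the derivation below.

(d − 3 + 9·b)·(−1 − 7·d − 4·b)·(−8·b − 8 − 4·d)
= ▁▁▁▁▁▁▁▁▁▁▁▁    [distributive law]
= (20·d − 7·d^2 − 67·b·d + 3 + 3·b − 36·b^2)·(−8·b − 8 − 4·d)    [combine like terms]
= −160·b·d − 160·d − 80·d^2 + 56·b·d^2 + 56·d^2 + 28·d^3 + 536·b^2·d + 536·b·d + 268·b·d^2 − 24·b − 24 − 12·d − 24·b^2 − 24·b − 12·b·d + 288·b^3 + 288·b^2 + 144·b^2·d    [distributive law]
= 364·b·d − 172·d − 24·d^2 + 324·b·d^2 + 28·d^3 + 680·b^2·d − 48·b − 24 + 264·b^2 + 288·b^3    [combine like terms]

After distributive law, the bracketed line is:

(−d − 7·d^2 − 4·b·d + 3 + 21·d + 12·b − 9·b − 63·b·d − 36·b^2)·(−8·b − 8 − 4·d)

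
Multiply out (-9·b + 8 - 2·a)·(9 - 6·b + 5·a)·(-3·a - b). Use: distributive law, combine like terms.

(-9·b + 8 - 2·a)·(9 - 6·b + 5·a)·(-3·a - b)
= (-81·b + 54·b^2 - 45·a·b + 72 - 48·b + 40·a - 18·a + 12·a·b - 10·a^2)·(-3·a - b)    [distributive law]
= (-129·b + 54·b^2 - 33·a·b + 72 + 22·a - 10·a^2)·(-3·a - b)    [combine like terms]
= 387·a·b + 129·b^2 - 162·a·b^2 - 54·b^3 + 99·a^2·b + 33·a·b^2 - 216·a - 72·b - 66·a^2 - 22·a·b + 30·a^3 + 10·a^2·b    [distributive law]
= 365·a·b + 129·b^2 - 129·a·b^2 - 54·b^3 + 109·a^2·b - 216·a - 72·b - 66·a^2 + 30·a^3    [combine like terms]

365·a·b + 129·b^2 - 129·a·b^2 - 54·b^3 + 109·a^2·b - 216·a - 72·b - 66·a^2 + 30·a^3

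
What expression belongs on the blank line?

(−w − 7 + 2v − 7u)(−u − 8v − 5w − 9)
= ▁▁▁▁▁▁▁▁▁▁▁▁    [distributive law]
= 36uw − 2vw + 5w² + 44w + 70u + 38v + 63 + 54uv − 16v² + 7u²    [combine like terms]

By distributive law:

uw + 8vw + 5w² + 9w + 7u + 56v + 35w + 63 − 2uv − 16v² − 10vw − 18v + 7u² + 56uv + 35uw + 63u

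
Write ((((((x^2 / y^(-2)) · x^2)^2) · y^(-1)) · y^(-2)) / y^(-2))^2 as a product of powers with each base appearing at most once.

((((((x^2 / y^(-2)) · x^2)^2) · y^(-1)) · y^(-2)) / y^(-2))^2
= ((((((x^2 / y^(-2)) · x^2)^2) · y^(-1)) · y^(-2))^2) / ((y^(-2))^2)    [power of a quotient]
= ((((((x^2 / y^(-2)) · x^2)^2) · y^(-1))^2) · ((y^(-2))^2)) / ((y^(-2))^2)    [power of a product]
= ((((((x^2 / y^(-2)) · x^2)^2)^2) · ((y^(-1))^2)) · ((y^(-2))^2)) / ((y^(-2))^2)    [power of a product]
= (((((x^2 / y^(-2)) · x^2)^4) · ((y^(-1))^2)) · ((y^(-2))^2)) / ((y^(-2))^2)    [power of a power]
= (((((x^2 / y^(-2))^4) · ((x^2)^4)) · ((y^(-1))^2)) · ((y^(-2))^2)) / ((y^(-2))^2)    [power of a product]
= ((((((x^2)^4) / ((y^(-2))^4)) · ((x^2)^4)) · ((y^(-1))^2)) · ((y^(-2))^2)) / ((y^(-2))^2)    [power of a quotient]
= ((((x^8 / ((y^(-2))^4)) · ((x^2)^4)) · ((y^(-1))^2)) · ((y^(-2))^2)) / ((y^(-2))^2)    [power of a power]
= ((((x^8 / y^(-8)) · ((x^2)^4)) · ((y^(-1))^2)) · ((y^(-2))^2)) / ((y^(-2))^2)    [power of a power]
= ((((x^8 / y^(-8)) · x^8) · ((y^(-1))^2)) · ((y^(-2))^2)) / ((y^(-2))^2)    [power of a power]
= ((((x^8 / y^(-8)) · x^8) · y^(-2)) · ((y^(-2))^2)) / ((y^(-2))^2)    [power of a power]
= ((((x^8 / y^(-8)) · x^8) · y^(-2)) · y^(-4)) / ((y^(-2))^2)    [power of a power]
= ((((x^8 / y^(-8)) · x^8) · y^(-2)) · y^(-4)) / y^(-4)    [power of a power]
= x^16y^6    [quotient of powers; product of powers]

x^16y^6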